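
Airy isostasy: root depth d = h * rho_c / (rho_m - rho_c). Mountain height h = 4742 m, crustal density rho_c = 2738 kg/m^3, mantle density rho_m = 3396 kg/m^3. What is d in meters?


rho_m - rho_c = 3396 - 2738 = 658
d = 4742 * 2738 / 658
= 12983596 / 658
= 19731.91 m

19731.91


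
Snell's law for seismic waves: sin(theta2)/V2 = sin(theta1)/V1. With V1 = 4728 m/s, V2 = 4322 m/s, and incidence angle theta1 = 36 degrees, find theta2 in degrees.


sin(theta1) = sin(36 deg) = 0.587785
sin(theta2) = V2/V1 * sin(theta1) = 4322/4728 * 0.587785 = 0.537311
theta2 = arcsin(0.537311) = 32.5008 degrees

32.5008


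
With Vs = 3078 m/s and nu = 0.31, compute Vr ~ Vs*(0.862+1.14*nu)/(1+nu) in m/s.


Numerator factor = 0.862 + 1.14*0.31 = 1.2154
Denominator = 1 + 0.31 = 1.31
Vr = 3078 * 1.2154 / 1.31 = 2855.73 m/s

2855.73


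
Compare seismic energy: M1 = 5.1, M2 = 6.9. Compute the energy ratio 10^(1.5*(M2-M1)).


M2 - M1 = 6.9 - 5.1 = 1.8
1.5 * 1.8 = 2.7
ratio = 10^2.7 = 501.19

501.19


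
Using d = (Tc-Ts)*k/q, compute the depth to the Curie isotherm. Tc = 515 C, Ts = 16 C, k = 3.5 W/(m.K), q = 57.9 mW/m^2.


T_Curie - T_surf = 515 - 16 = 499 C
Convert q to W/m^2: 57.9 mW/m^2 = 0.0579 W/m^2
d = 499 * 3.5 / 0.0579 = 30164.08 m

30164.08


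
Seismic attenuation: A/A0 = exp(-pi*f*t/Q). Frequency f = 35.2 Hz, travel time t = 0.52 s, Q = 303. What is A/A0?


pi*f*t/Q = pi*35.2*0.52/303 = 0.189781
A/A0 = exp(-0.189781) = 0.82714

0.82714


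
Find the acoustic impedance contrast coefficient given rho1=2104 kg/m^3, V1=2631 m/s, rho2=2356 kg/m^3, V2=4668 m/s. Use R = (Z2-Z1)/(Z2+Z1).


Z1 = 2104 * 2631 = 5535624
Z2 = 2356 * 4668 = 10997808
R = (10997808 - 5535624) / (10997808 + 5535624) = 5462184 / 16533432 = 0.3304

0.3304


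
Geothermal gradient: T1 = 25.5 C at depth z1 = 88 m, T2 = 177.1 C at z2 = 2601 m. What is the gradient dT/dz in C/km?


dT = 177.1 - 25.5 = 151.6 C
dz = 2601 - 88 = 2513 m
gradient = dT/dz * 1000 = 151.6/2513 * 1000 = 60.3263 C/km

60.3263


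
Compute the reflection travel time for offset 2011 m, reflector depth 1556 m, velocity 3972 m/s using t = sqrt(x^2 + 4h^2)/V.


x^2 + 4h^2 = 2011^2 + 4*1556^2 = 4044121 + 9684544 = 13728665
sqrt(13728665) = 3705.2213
t = 3705.2213 / 3972 = 0.9328 s

0.9328


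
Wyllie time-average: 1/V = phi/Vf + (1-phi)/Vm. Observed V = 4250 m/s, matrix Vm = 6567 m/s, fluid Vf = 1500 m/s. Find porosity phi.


1/V - 1/Vm = 1/4250 - 1/6567 = 8.302e-05
1/Vf - 1/Vm = 1/1500 - 1/6567 = 0.00051439
phi = 8.302e-05 / 0.00051439 = 0.1614

0.1614


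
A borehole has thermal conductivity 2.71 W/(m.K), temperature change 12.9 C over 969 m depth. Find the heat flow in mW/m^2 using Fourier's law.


q = k * dT / dz * 1000
= 2.71 * 12.9 / 969 * 1000
= 0.036077 * 1000
= 36.0774 mW/m^2

36.0774


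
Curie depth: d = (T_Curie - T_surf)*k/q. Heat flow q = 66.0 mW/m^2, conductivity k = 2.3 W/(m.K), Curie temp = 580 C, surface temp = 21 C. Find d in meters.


T_Curie - T_surf = 580 - 21 = 559 C
Convert q to W/m^2: 66.0 mW/m^2 = 0.066 W/m^2
d = 559 * 2.3 / 0.066 = 19480.3 m

19480.3


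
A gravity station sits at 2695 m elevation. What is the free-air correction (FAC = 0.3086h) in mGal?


FAC = 0.3086 * h
= 0.3086 * 2695
= 831.677 mGal

831.677


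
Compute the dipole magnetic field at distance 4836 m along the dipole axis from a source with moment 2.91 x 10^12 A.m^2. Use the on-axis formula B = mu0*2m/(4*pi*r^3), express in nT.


m = 2.91 x 10^12 = 2910000000000 A.m^2
2m = 5820000000000 A.m^2
r^3 = 4836^3 = 113099029056
B = (4pi*10^-7) * 5820000000000 / (4*pi * 113099029056) * 1e9
= 7313627.697557 / 1421244315241.87 * 1e9
= 5145.9328 nT

5145.9328


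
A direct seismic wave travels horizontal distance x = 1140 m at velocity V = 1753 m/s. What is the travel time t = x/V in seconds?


t = x / V
= 1140 / 1753
= 0.6503 s

0.6503


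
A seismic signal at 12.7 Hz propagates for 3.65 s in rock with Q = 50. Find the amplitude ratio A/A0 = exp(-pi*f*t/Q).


pi*f*t/Q = pi*12.7*3.65/50 = 2.912571
A/A0 = exp(-2.912571) = 0.054336

0.054336


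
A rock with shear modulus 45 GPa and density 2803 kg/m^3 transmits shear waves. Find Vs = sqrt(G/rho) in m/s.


Convert G to Pa: G = 45e9 Pa
Compute G/rho = 45e9 / 2803 = 16054227.6133
Vs = sqrt(16054227.6133) = 4006.77 m/s

4006.77


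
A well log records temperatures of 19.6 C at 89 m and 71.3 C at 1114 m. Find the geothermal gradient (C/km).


dT = 71.3 - 19.6 = 51.7 C
dz = 1114 - 89 = 1025 m
gradient = dT/dz * 1000 = 51.7/1025 * 1000 = 50.439 C/km

50.439


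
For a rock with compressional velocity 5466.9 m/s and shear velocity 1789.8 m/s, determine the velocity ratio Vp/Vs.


Vp/Vs = 5466.9 / 1789.8
= 3.0545

3.0545


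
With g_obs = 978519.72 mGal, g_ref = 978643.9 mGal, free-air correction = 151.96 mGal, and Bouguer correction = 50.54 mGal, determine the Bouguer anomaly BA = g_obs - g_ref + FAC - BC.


BA = g_obs - g_ref + FAC - BC
= 978519.72 - 978643.9 + 151.96 - 50.54
= -22.76 mGal

-22.76


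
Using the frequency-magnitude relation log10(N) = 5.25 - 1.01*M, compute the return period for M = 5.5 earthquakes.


log10(N) = 5.25 - 1.01*5.5 = -0.305
N = 10^-0.305 = 0.49545
T = 1/N = 1/0.49545 = 2.0184 years

2.0184


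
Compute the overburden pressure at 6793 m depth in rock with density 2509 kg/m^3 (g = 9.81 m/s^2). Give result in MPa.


P = rho * g * z / 1e6
= 2509 * 9.81 * 6793 / 1e6
= 167198078.97 / 1e6
= 167.1981 MPa

167.1981


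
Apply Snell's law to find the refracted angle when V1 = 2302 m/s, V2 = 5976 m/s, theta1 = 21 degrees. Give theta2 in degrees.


sin(theta1) = sin(21 deg) = 0.358368
sin(theta2) = V2/V1 * sin(theta1) = 5976/2302 * 0.358368 = 0.930324
theta2 = arcsin(0.930324) = 68.4854 degrees

68.4854


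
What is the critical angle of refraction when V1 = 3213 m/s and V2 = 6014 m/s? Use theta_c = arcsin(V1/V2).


V1/V2 = 3213/6014 = 0.534253
theta_c = arcsin(0.534253) = 32.2933 degrees

32.2933


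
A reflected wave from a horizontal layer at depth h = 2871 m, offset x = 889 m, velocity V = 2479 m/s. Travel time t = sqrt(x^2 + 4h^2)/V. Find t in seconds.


x^2 + 4h^2 = 889^2 + 4*2871^2 = 790321 + 32970564 = 33760885
sqrt(33760885) = 5810.4118
t = 5810.4118 / 2479 = 2.3439 s

2.3439


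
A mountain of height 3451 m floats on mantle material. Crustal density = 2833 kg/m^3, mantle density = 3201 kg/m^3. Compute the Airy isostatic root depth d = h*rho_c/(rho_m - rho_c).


rho_m - rho_c = 3201 - 2833 = 368
d = 3451 * 2833 / 368
= 9776683 / 368
= 26567.07 m

26567.07


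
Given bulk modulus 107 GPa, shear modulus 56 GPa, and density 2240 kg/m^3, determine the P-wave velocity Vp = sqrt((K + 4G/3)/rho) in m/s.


First compute the effective modulus:
K + 4G/3 = 107e9 + 4*56e9/3 = 181666666666.67 Pa
Then divide by density:
181666666666.67 / 2240 = 81101190.4762 Pa/(kg/m^3)
Take the square root:
Vp = sqrt(81101190.4762) = 9005.62 m/s

9005.62


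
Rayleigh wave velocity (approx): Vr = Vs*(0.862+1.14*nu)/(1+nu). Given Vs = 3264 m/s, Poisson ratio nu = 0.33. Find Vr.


Numerator factor = 0.862 + 1.14*0.33 = 1.2382
Denominator = 1 + 0.33 = 1.33
Vr = 3264 * 1.2382 / 1.33 = 3038.71 m/s

3038.71


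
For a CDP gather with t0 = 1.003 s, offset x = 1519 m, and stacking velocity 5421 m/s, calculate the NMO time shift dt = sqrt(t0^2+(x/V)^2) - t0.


x/Vnmo = 1519/5421 = 0.280207
(x/Vnmo)^2 = 0.078516
t0^2 = 1.006009
sqrt(1.006009 + 0.078516) = 1.041405
dt = 1.041405 - 1.003 = 0.038405

0.038405


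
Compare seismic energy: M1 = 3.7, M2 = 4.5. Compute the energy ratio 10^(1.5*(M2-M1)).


M2 - M1 = 4.5 - 3.7 = 0.8
1.5 * 0.8 = 1.2
ratio = 10^1.2 = 15.85

15.85


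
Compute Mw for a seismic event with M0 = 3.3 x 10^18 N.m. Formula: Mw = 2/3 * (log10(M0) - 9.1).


log10(M0) = log10(3.3 x 10^18) = 18.5185
Mw = 2/3 * (18.5185 - 9.1)
= 2/3 * 9.4185
= 6.28

6.28


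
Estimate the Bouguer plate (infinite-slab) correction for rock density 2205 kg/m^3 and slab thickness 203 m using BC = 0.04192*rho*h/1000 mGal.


BC = 0.04192 * rho * h / 1000
= 0.04192 * 2205 * 203 / 1000
= 18.764 mGal

18.764


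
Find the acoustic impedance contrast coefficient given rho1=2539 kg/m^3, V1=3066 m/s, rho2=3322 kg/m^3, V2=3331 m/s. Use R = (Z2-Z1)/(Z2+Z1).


Z1 = 2539 * 3066 = 7784574
Z2 = 3322 * 3331 = 11065582
R = (11065582 - 7784574) / (11065582 + 7784574) = 3281008 / 18850156 = 0.1741

0.1741


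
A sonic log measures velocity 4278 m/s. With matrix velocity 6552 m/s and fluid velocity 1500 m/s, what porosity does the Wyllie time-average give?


1/V - 1/Vm = 1/4278 - 1/6552 = 8.113e-05
1/Vf - 1/Vm = 1/1500 - 1/6552 = 0.00051404
phi = 8.113e-05 / 0.00051404 = 0.1578

0.1578


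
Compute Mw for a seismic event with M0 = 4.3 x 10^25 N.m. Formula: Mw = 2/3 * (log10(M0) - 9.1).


log10(M0) = log10(4.3 x 10^25) = 25.6335
Mw = 2/3 * (25.6335 - 9.1)
= 2/3 * 16.5335
= 11.02

11.02


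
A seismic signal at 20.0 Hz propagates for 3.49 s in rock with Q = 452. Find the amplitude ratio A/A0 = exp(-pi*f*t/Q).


pi*f*t/Q = pi*20.0*3.49/452 = 0.48514
A/A0 = exp(-0.48514) = 0.615611

0.615611


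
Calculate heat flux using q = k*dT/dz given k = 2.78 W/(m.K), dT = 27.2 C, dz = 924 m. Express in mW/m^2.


q = k * dT / dz * 1000
= 2.78 * 27.2 / 924 * 1000
= 0.081835 * 1000
= 81.8355 mW/m^2

81.8355


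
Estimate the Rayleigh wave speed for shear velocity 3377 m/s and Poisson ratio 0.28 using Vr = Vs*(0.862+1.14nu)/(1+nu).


Numerator factor = 0.862 + 1.14*0.28 = 1.1812
Denominator = 1 + 0.28 = 1.28
Vr = 3377 * 1.1812 / 1.28 = 3116.34 m/s

3116.34


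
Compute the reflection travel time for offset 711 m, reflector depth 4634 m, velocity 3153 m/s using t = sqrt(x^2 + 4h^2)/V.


x^2 + 4h^2 = 711^2 + 4*4634^2 = 505521 + 85895824 = 86401345
sqrt(86401345) = 9295.2324
t = 9295.2324 / 3153 = 2.9481 s

2.9481


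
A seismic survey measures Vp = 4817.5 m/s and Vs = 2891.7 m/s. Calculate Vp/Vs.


Vp/Vs = 4817.5 / 2891.7
= 1.666

1.666


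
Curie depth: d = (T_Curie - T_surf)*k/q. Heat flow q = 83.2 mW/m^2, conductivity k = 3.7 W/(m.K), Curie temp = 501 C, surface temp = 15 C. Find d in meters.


T_Curie - T_surf = 501 - 15 = 486 C
Convert q to W/m^2: 83.2 mW/m^2 = 0.0832 W/m^2
d = 486 * 3.7 / 0.0832 = 21612.98 m

21612.98


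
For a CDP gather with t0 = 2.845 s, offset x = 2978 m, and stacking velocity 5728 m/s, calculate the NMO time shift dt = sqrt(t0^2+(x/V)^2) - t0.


x/Vnmo = 2978/5728 = 0.519902
(x/Vnmo)^2 = 0.270298
t0^2 = 8.094025
sqrt(8.094025 + 0.270298) = 2.892114
dt = 2.892114 - 2.845 = 0.047114

0.047114


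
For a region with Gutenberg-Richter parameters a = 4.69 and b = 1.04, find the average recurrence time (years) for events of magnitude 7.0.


log10(N) = 4.69 - 1.04*7.0 = -2.59
N = 10^-2.59 = 0.00257
T = 1/N = 1/0.00257 = 389.0451 years

389.0451


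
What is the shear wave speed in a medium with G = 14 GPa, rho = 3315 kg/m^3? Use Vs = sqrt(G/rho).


Convert G to Pa: G = 14e9 Pa
Compute G/rho = 14e9 / 3315 = 4223227.7526
Vs = sqrt(4223227.7526) = 2055.05 m/s

2055.05


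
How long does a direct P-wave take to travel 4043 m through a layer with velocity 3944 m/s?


t = x / V
= 4043 / 3944
= 1.0251 s

1.0251


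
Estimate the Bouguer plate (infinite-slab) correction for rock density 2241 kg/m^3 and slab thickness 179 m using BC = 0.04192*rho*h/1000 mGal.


BC = 0.04192 * rho * h / 1000
= 0.04192 * 2241 * 179 / 1000
= 16.8157 mGal

16.8157


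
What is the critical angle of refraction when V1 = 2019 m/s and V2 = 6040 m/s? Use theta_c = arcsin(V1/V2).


V1/V2 = 2019/6040 = 0.334272
theta_c = arcsin(0.334272) = 19.5282 degrees

19.5282


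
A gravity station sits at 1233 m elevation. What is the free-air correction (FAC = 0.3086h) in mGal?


FAC = 0.3086 * h
= 0.3086 * 1233
= 380.5038 mGal

380.5038


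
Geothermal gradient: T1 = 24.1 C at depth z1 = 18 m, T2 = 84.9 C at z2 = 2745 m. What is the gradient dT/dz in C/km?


dT = 84.9 - 24.1 = 60.8 C
dz = 2745 - 18 = 2727 m
gradient = dT/dz * 1000 = 60.8/2727 * 1000 = 22.2956 C/km

22.2956


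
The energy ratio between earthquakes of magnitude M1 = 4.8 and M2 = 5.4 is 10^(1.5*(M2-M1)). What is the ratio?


M2 - M1 = 5.4 - 4.8 = 0.6
1.5 * 0.6 = 0.9
ratio = 10^0.9 = 7.94

7.94


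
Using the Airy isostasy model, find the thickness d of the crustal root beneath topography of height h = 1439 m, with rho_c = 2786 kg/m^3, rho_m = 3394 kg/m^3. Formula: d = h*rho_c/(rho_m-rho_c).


rho_m - rho_c = 3394 - 2786 = 608
d = 1439 * 2786 / 608
= 4009054 / 608
= 6593.84 m

6593.84


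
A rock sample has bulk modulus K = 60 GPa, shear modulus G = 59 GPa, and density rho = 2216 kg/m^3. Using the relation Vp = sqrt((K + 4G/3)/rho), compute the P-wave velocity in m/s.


First compute the effective modulus:
K + 4G/3 = 60e9 + 4*59e9/3 = 138666666666.67 Pa
Then divide by density:
138666666666.67 / 2216 = 62575210.5897 Pa/(kg/m^3)
Take the square root:
Vp = sqrt(62575210.5897) = 7910.45 m/s

7910.45


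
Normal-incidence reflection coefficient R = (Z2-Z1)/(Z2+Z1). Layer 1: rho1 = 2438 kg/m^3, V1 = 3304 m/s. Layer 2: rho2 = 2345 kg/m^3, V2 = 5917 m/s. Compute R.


Z1 = 2438 * 3304 = 8055152
Z2 = 2345 * 5917 = 13875365
R = (13875365 - 8055152) / (13875365 + 8055152) = 5820213 / 21930517 = 0.2654

0.2654


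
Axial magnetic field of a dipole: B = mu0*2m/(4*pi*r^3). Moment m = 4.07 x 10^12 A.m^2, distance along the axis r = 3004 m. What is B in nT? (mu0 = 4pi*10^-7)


m = 4.07 x 10^12 = 4070000000000 A.m^2
2m = 8140000000000 A.m^2
r^3 = 3004^3 = 27108144064
B = (4pi*10^-7) * 8140000000000 / (4*pi * 27108144064) * 1e9
= 10229025.680088 / 340650984975.66 * 1e9
= 30027.8764 nT

30027.8764


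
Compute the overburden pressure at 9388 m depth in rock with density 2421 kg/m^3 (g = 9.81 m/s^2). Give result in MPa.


P = rho * g * z / 1e6
= 2421 * 9.81 * 9388 / 1e6
= 222965093.88 / 1e6
= 222.9651 MPa

222.9651


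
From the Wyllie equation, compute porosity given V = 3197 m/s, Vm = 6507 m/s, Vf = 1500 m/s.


1/V - 1/Vm = 1/3197 - 1/6507 = 0.00015911
1/Vf - 1/Vm = 1/1500 - 1/6507 = 0.00051299
phi = 0.00015911 / 0.00051299 = 0.3102

0.3102


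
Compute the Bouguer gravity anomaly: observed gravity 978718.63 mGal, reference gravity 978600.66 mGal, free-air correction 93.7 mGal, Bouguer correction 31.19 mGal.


BA = g_obs - g_ref + FAC - BC
= 978718.63 - 978600.66 + 93.7 - 31.19
= 180.48 mGal

180.48


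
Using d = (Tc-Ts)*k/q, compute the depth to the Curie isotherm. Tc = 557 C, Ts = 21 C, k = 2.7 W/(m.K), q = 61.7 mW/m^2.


T_Curie - T_surf = 557 - 21 = 536 C
Convert q to W/m^2: 61.7 mW/m^2 = 0.0617 W/m^2
d = 536 * 2.7 / 0.0617 = 23455.43 m

23455.43


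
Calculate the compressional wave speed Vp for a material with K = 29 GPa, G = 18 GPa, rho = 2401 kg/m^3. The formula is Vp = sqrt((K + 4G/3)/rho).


First compute the effective modulus:
K + 4G/3 = 29e9 + 4*18e9/3 = 53000000000.0 Pa
Then divide by density:
53000000000.0 / 2401 = 22074135.7768 Pa/(kg/m^3)
Take the square root:
Vp = sqrt(22074135.7768) = 4698.31 m/s

4698.31


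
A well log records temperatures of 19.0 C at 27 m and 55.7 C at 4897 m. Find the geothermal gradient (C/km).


dT = 55.7 - 19.0 = 36.7 C
dz = 4897 - 27 = 4870 m
gradient = dT/dz * 1000 = 36.7/4870 * 1000 = 7.5359 C/km

7.5359


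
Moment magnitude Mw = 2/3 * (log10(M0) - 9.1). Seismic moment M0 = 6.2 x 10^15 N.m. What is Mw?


log10(M0) = log10(6.2 x 10^15) = 15.7924
Mw = 2/3 * (15.7924 - 9.1)
= 2/3 * 6.6924
= 4.46

4.46


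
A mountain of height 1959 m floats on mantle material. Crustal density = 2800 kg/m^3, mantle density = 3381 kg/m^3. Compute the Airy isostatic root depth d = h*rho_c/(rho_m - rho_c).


rho_m - rho_c = 3381 - 2800 = 581
d = 1959 * 2800 / 581
= 5485200 / 581
= 9440.96 m

9440.96


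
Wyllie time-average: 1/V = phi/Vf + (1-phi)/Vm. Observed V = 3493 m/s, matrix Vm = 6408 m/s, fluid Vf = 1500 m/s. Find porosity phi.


1/V - 1/Vm = 1/3493 - 1/6408 = 0.00013023
1/Vf - 1/Vm = 1/1500 - 1/6408 = 0.00051061
phi = 0.00013023 / 0.00051061 = 0.2551

0.2551


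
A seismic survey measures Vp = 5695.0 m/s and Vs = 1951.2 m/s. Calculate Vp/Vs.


Vp/Vs = 5695.0 / 1951.2
= 2.9187

2.9187


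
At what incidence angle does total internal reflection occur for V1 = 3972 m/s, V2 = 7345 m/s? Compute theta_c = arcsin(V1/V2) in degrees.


V1/V2 = 3972/7345 = 0.540776
theta_c = arcsin(0.540776) = 32.7365 degrees

32.7365


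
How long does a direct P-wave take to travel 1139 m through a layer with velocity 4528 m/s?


t = x / V
= 1139 / 4528
= 0.2515 s

0.2515


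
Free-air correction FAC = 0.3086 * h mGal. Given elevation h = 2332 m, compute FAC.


FAC = 0.3086 * h
= 0.3086 * 2332
= 719.6552 mGal

719.6552


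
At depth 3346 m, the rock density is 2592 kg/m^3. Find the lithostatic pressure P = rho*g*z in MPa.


P = rho * g * z / 1e6
= 2592 * 9.81 * 3346 / 1e6
= 85080481.92 / 1e6
= 85.0805 MPa

85.0805


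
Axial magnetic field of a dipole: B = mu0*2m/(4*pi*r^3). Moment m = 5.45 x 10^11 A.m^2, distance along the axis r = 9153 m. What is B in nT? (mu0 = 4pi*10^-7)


m = 5.45 x 10^11 = 545000000000 A.m^2
2m = 1090000000000 A.m^2
r^3 = 9153^3 = 766814624577
B = (4pi*10^-7) * 1090000000000 / (4*pi * 766814624577) * 1e9
= 1369734.396965 / 9636076764945.27 * 1e9
= 142.1465 nT

142.1465


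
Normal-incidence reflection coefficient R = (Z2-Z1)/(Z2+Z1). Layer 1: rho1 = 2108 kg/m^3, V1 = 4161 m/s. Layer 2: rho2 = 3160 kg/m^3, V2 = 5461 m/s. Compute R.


Z1 = 2108 * 4161 = 8771388
Z2 = 3160 * 5461 = 17256760
R = (17256760 - 8771388) / (17256760 + 8771388) = 8485372 / 26028148 = 0.326

0.326


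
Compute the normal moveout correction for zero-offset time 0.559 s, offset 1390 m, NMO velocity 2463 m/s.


x/Vnmo = 1390/2463 = 0.564352
(x/Vnmo)^2 = 0.318494
t0^2 = 0.312481
sqrt(0.312481 + 0.318494) = 0.794339
dt = 0.794339 - 0.559 = 0.235339

0.235339


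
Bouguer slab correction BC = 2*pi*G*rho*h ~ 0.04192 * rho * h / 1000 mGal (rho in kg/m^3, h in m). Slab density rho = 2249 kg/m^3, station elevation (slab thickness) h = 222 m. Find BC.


BC = 0.04192 * rho * h / 1000
= 0.04192 * 2249 * 222 / 1000
= 20.9297 mGal

20.9297


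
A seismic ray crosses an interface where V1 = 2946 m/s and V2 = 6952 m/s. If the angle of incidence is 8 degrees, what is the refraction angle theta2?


sin(theta1) = sin(8 deg) = 0.139173
sin(theta2) = V2/V1 * sin(theta1) = 6952/2946 * 0.139173 = 0.328422
theta2 = arcsin(0.328422) = 19.173 degrees

19.173


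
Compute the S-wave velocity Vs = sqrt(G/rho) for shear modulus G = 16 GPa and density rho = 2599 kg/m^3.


Convert G to Pa: G = 16e9 Pa
Compute G/rho = 16e9 / 2599 = 6156213.9284
Vs = sqrt(6156213.9284) = 2481.17 m/s

2481.17


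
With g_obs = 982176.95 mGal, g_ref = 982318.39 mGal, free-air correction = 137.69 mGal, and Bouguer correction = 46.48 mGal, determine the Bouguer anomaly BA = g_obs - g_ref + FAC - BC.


BA = g_obs - g_ref + FAC - BC
= 982176.95 - 982318.39 + 137.69 - 46.48
= -50.23 mGal

-50.23


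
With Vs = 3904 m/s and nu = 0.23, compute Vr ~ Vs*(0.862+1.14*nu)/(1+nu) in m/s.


Numerator factor = 0.862 + 1.14*0.23 = 1.1242
Denominator = 1 + 0.23 = 1.23
Vr = 3904 * 1.1242 / 1.23 = 3568.19 m/s

3568.19


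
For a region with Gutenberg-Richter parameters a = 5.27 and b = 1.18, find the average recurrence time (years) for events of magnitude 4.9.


log10(N) = 5.27 - 1.18*4.9 = -0.512
N = 10^-0.512 = 0.30761
T = 1/N = 1/0.30761 = 3.2509 years

3.2509


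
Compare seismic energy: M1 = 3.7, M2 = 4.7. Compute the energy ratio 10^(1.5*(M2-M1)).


M2 - M1 = 4.7 - 3.7 = 1.0
1.5 * 1.0 = 1.5
ratio = 10^1.5 = 31.62

31.62


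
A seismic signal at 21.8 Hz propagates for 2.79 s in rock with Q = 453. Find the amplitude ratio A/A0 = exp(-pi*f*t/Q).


pi*f*t/Q = pi*21.8*2.79/453 = 0.421806
A/A0 = exp(-0.421806) = 0.655862

0.655862


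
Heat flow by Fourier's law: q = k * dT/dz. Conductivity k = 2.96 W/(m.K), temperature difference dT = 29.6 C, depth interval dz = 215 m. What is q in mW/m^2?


q = k * dT / dz * 1000
= 2.96 * 29.6 / 215 * 1000
= 0.407516 * 1000
= 407.5163 mW/m^2

407.5163


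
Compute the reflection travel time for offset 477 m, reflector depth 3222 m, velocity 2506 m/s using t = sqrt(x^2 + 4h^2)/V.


x^2 + 4h^2 = 477^2 + 4*3222^2 = 227529 + 41525136 = 41752665
sqrt(41752665) = 6461.6302
t = 6461.6302 / 2506 = 2.5785 s

2.5785


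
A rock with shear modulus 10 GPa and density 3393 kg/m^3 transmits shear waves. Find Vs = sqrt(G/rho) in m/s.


Convert G to Pa: G = 10e9 Pa
Compute G/rho = 10e9 / 3393 = 2947244.3266
Vs = sqrt(2947244.3266) = 1716.75 m/s

1716.75


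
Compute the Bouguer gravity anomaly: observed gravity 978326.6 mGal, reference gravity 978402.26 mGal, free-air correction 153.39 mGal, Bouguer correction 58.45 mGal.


BA = g_obs - g_ref + FAC - BC
= 978326.6 - 978402.26 + 153.39 - 58.45
= 19.28 mGal

19.28


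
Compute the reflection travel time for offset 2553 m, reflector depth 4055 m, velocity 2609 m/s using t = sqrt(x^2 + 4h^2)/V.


x^2 + 4h^2 = 2553^2 + 4*4055^2 = 6517809 + 65772100 = 72289909
sqrt(72289909) = 8502.3473
t = 8502.3473 / 2609 = 3.2589 s

3.2589


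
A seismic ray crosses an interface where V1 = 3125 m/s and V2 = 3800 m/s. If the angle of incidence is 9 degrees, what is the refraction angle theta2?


sin(theta1) = sin(9 deg) = 0.156434
sin(theta2) = V2/V1 * sin(theta1) = 3800/3125 * 0.156434 = 0.190224
theta2 = arcsin(0.190224) = 10.9659 degrees

10.9659


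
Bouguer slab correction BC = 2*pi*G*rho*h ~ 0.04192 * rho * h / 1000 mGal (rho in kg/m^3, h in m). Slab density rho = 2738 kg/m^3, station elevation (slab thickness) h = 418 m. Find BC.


BC = 0.04192 * rho * h / 1000
= 0.04192 * 2738 * 418 / 1000
= 47.9768 mGal

47.9768


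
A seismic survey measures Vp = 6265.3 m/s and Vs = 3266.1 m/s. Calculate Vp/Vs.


Vp/Vs = 6265.3 / 3266.1
= 1.9183

1.9183


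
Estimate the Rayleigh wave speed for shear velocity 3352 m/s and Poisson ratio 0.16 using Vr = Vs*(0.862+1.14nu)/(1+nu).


Numerator factor = 0.862 + 1.14*0.16 = 1.0444
Denominator = 1 + 0.16 = 1.16
Vr = 3352 * 1.0444 / 1.16 = 3017.96 m/s

3017.96


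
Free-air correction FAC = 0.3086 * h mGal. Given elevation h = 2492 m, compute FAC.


FAC = 0.3086 * h
= 0.3086 * 2492
= 769.0312 mGal

769.0312


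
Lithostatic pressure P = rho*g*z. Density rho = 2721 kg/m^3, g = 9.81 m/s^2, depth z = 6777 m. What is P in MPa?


P = rho * g * z / 1e6
= 2721 * 9.81 * 6777 / 1e6
= 180898528.77 / 1e6
= 180.8985 MPa

180.8985


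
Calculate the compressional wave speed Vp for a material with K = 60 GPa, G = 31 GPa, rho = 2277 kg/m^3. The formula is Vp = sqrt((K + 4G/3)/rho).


First compute the effective modulus:
K + 4G/3 = 60e9 + 4*31e9/3 = 101333333333.33 Pa
Then divide by density:
101333333333.33 / 2277 = 44503001.0247 Pa/(kg/m^3)
Take the square root:
Vp = sqrt(44503001.0247) = 6671.06 m/s

6671.06


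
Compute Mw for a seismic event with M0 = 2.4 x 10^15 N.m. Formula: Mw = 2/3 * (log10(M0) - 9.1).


log10(M0) = log10(2.4 x 10^15) = 15.3802
Mw = 2/3 * (15.3802 - 9.1)
= 2/3 * 6.2802
= 4.19

4.19


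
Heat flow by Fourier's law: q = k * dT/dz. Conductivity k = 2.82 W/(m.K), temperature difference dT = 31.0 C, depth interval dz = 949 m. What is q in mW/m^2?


q = k * dT / dz * 1000
= 2.82 * 31.0 / 949 * 1000
= 0.092118 * 1000
= 92.118 mW/m^2

92.118


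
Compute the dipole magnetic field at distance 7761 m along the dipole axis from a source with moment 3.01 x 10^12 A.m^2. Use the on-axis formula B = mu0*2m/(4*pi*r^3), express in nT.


m = 3.01 x 10^12 = 3010000000000 A.m^2
2m = 6020000000000 A.m^2
r^3 = 7761^3 = 467469252081
B = (4pi*10^-7) * 6020000000000 / (4*pi * 467469252081) * 1e9
= 7564955.109844 / 5874391872467.14 * 1e9
= 1287.7852 nT

1287.7852


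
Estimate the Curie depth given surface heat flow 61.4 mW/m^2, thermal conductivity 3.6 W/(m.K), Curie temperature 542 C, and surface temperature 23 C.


T_Curie - T_surf = 542 - 23 = 519 C
Convert q to W/m^2: 61.4 mW/m^2 = 0.0614 W/m^2
d = 519 * 3.6 / 0.0614 = 30429.97 m

30429.97


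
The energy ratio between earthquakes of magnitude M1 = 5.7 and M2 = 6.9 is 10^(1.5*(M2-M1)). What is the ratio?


M2 - M1 = 6.9 - 5.7 = 1.2
1.5 * 1.2 = 1.8
ratio = 10^1.8 = 63.1

63.1


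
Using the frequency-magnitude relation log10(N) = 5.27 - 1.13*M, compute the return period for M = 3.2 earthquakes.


log10(N) = 5.27 - 1.13*3.2 = 1.654
N = 10^1.654 = 45.08167
T = 1/N = 1/45.08167 = 0.0222 years

0.0222


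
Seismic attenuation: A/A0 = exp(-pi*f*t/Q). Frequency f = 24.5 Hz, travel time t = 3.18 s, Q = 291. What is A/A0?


pi*f*t/Q = pi*24.5*3.18/291 = 0.841105
A/A0 = exp(-0.841105) = 0.431234

0.431234


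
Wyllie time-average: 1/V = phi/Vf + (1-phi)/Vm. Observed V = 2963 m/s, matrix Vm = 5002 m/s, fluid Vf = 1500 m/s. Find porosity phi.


1/V - 1/Vm = 1/2963 - 1/5002 = 0.00013758
1/Vf - 1/Vm = 1/1500 - 1/5002 = 0.00046675
phi = 0.00013758 / 0.00046675 = 0.2948

0.2948


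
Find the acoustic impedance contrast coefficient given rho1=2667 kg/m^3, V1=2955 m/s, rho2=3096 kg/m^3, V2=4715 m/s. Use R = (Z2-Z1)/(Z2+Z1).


Z1 = 2667 * 2955 = 7880985
Z2 = 3096 * 4715 = 14597640
R = (14597640 - 7880985) / (14597640 + 7880985) = 6716655 / 22478625 = 0.2988

0.2988


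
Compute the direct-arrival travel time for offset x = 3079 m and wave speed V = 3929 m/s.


t = x / V
= 3079 / 3929
= 0.7837 s

0.7837


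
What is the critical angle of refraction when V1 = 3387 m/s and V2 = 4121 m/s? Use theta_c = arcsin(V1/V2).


V1/V2 = 3387/4121 = 0.821888
theta_c = arcsin(0.821888) = 55.2742 degrees

55.2742


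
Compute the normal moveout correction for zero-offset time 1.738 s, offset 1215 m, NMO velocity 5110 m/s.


x/Vnmo = 1215/5110 = 0.237769
(x/Vnmo)^2 = 0.056534
t0^2 = 3.020644
sqrt(3.020644 + 0.056534) = 1.754189
dt = 1.754189 - 1.738 = 0.016189

0.016189


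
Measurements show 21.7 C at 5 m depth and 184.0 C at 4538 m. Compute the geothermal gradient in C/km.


dT = 184.0 - 21.7 = 162.3 C
dz = 4538 - 5 = 4533 m
gradient = dT/dz * 1000 = 162.3/4533 * 1000 = 35.8041 C/km

35.8041


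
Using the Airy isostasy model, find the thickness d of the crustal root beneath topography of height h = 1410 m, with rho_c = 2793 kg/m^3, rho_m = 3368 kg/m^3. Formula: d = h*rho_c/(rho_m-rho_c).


rho_m - rho_c = 3368 - 2793 = 575
d = 1410 * 2793 / 575
= 3938130 / 575
= 6848.92 m

6848.92


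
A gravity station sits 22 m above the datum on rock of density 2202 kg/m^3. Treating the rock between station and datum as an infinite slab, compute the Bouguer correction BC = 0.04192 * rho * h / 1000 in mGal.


BC = 0.04192 * rho * h / 1000
= 0.04192 * 2202 * 22 / 1000
= 2.0308 mGal

2.0308


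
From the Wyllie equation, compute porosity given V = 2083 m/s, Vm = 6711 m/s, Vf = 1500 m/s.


1/V - 1/Vm = 1/2083 - 1/6711 = 0.00033107
1/Vf - 1/Vm = 1/1500 - 1/6711 = 0.00051766
phi = 0.00033107 / 0.00051766 = 0.6395

0.6395


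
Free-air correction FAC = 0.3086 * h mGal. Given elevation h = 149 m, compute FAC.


FAC = 0.3086 * h
= 0.3086 * 149
= 45.9814 mGal

45.9814


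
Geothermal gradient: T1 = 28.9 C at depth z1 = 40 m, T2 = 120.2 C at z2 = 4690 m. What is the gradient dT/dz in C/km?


dT = 120.2 - 28.9 = 91.3 C
dz = 4690 - 40 = 4650 m
gradient = dT/dz * 1000 = 91.3/4650 * 1000 = 19.6344 C/km

19.6344


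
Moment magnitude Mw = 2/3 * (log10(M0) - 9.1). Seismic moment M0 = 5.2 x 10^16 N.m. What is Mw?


log10(M0) = log10(5.2 x 10^16) = 16.716
Mw = 2/3 * (16.716 - 9.1)
= 2/3 * 7.616
= 5.08

5.08


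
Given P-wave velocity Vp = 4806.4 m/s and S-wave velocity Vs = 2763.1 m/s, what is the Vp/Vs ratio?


Vp/Vs = 4806.4 / 2763.1
= 1.7395

1.7395


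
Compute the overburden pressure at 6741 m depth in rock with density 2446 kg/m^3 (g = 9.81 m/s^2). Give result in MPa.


P = rho * g * z / 1e6
= 2446 * 9.81 * 6741 / 1e6
= 161752047.66 / 1e6
= 161.752 MPa

161.752


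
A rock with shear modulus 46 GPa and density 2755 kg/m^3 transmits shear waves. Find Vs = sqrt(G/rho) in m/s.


Convert G to Pa: G = 46e9 Pa
Compute G/rho = 46e9 / 2755 = 16696914.7005
Vs = sqrt(16696914.7005) = 4086.19 m/s

4086.19


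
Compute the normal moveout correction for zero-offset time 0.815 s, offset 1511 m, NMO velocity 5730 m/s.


x/Vnmo = 1511/5730 = 0.2637
(x/Vnmo)^2 = 0.069538
t0^2 = 0.664225
sqrt(0.664225 + 0.069538) = 0.856599
dt = 0.856599 - 0.815 = 0.041599

0.041599


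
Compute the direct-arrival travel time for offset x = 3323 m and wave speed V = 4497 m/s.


t = x / V
= 3323 / 4497
= 0.7389 s

0.7389


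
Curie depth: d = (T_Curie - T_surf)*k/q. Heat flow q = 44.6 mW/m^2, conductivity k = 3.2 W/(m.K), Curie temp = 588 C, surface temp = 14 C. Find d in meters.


T_Curie - T_surf = 588 - 14 = 574 C
Convert q to W/m^2: 44.6 mW/m^2 = 0.0446 W/m^2
d = 574 * 3.2 / 0.0446 = 41183.86 m

41183.86


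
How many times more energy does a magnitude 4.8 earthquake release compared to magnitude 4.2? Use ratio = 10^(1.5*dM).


M2 - M1 = 4.8 - 4.2 = 0.6
1.5 * 0.6 = 0.9
ratio = 10^0.9 = 7.94

7.94


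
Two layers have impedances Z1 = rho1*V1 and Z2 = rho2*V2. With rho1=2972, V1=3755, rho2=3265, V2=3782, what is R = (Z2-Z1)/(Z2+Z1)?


Z1 = 2972 * 3755 = 11159860
Z2 = 3265 * 3782 = 12348230
R = (12348230 - 11159860) / (12348230 + 11159860) = 1188370 / 23508090 = 0.0506

0.0506


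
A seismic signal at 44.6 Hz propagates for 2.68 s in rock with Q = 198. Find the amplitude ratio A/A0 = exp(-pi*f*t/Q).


pi*f*t/Q = pi*44.6*2.68/198 = 1.896506
A/A0 = exp(-1.896506) = 0.150092

0.150092


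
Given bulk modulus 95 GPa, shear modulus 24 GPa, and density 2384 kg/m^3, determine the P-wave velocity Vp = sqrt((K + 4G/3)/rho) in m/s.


First compute the effective modulus:
K + 4G/3 = 95e9 + 4*24e9/3 = 127000000000.0 Pa
Then divide by density:
127000000000.0 / 2384 = 53271812.0805 Pa/(kg/m^3)
Take the square root:
Vp = sqrt(53271812.0805) = 7298.75 m/s

7298.75


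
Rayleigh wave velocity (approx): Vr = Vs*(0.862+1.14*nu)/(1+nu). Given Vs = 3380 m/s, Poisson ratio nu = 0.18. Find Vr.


Numerator factor = 0.862 + 1.14*0.18 = 1.0672
Denominator = 1 + 0.18 = 1.18
Vr = 3380 * 1.0672 / 1.18 = 3056.89 m/s

3056.89


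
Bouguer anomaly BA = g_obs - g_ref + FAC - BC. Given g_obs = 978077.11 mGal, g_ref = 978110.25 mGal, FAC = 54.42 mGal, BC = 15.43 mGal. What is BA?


BA = g_obs - g_ref + FAC - BC
= 978077.11 - 978110.25 + 54.42 - 15.43
= 5.85 mGal

5.85


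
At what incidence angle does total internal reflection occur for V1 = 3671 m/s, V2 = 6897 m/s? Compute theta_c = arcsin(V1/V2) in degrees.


V1/V2 = 3671/6897 = 0.53226
theta_c = arcsin(0.53226) = 32.1583 degrees

32.1583


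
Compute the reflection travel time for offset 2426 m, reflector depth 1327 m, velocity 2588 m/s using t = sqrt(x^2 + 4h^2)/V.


x^2 + 4h^2 = 2426^2 + 4*1327^2 = 5885476 + 7043716 = 12929192
sqrt(12929192) = 3595.7186
t = 3595.7186 / 2588 = 1.3894 s

1.3894


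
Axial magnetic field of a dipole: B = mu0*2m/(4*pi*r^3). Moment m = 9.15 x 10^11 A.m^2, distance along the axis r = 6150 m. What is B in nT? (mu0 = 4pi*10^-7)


m = 9.15 x 10^11 = 915000000000 A.m^2
2m = 1830000000000 A.m^2
r^3 = 6150^3 = 232608375000
B = (4pi*10^-7) * 1830000000000 / (4*pi * 232608375000) * 1e9
= 2299645.822428 / 2923043048253.84 * 1e9
= 786.7301 nT

786.7301


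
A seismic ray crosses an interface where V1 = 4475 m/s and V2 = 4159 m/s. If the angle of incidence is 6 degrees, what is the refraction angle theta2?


sin(theta1) = sin(6 deg) = 0.104528
sin(theta2) = V2/V1 * sin(theta1) = 4159/4475 * 0.104528 = 0.097147
theta2 = arcsin(0.097147) = 5.5749 degrees

5.5749


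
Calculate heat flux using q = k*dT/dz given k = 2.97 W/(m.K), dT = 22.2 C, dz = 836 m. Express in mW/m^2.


q = k * dT / dz * 1000
= 2.97 * 22.2 / 836 * 1000
= 0.078868 * 1000
= 78.8684 mW/m^2

78.8684


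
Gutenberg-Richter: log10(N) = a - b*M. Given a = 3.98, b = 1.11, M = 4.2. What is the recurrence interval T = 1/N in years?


log10(N) = 3.98 - 1.11*4.2 = -0.682
N = 10^-0.682 = 0.20797
T = 1/N = 1/0.20797 = 4.8084 years

4.8084


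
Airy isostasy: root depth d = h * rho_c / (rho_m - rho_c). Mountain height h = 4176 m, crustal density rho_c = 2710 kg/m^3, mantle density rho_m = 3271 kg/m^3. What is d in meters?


rho_m - rho_c = 3271 - 2710 = 561
d = 4176 * 2710 / 561
= 11316960 / 561
= 20172.83 m

20172.83


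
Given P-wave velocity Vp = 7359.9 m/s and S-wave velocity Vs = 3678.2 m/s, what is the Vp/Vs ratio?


Vp/Vs = 7359.9 / 3678.2
= 2.001

2.001


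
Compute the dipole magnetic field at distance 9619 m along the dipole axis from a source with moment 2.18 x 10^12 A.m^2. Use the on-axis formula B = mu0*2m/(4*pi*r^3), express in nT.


m = 2.18 x 10^12 = 2180000000000 A.m^2
2m = 4360000000000 A.m^2
r^3 = 9619^3 = 889999523659
B = (4pi*10^-7) * 4360000000000 / (4*pi * 889999523659) * 1e9
= 5478937.587861 / 11184063860902.12 * 1e9
= 489.8879 nT

489.8879


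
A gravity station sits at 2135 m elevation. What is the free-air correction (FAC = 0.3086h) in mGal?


FAC = 0.3086 * h
= 0.3086 * 2135
= 658.861 mGal

658.861


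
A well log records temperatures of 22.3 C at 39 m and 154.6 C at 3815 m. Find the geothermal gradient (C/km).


dT = 154.6 - 22.3 = 132.3 C
dz = 3815 - 39 = 3776 m
gradient = dT/dz * 1000 = 132.3/3776 * 1000 = 35.0371 C/km

35.0371


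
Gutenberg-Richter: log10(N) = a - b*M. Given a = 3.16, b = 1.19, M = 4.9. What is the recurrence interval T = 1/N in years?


log10(N) = 3.16 - 1.19*4.9 = -2.671
N = 10^-2.671 = 0.002133
T = 1/N = 1/0.002133 = 468.8134 years

468.8134


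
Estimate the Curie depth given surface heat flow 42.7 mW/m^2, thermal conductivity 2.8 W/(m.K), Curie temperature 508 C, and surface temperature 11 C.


T_Curie - T_surf = 508 - 11 = 497 C
Convert q to W/m^2: 42.7 mW/m^2 = 0.0427 W/m^2
d = 497 * 2.8 / 0.0427 = 32590.16 m

32590.16


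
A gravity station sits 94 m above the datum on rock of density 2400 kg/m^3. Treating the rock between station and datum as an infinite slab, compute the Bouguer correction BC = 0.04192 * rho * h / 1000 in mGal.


BC = 0.04192 * rho * h / 1000
= 0.04192 * 2400 * 94 / 1000
= 9.4572 mGal

9.4572


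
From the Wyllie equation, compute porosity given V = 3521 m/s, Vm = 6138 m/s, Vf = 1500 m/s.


1/V - 1/Vm = 1/3521 - 1/6138 = 0.00012109
1/Vf - 1/Vm = 1/1500 - 1/6138 = 0.00050375
phi = 0.00012109 / 0.00050375 = 0.2404

0.2404


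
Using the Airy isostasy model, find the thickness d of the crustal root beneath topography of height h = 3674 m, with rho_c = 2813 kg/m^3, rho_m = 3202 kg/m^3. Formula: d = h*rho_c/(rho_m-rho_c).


rho_m - rho_c = 3202 - 2813 = 389
d = 3674 * 2813 / 389
= 10334962 / 389
= 26568.03 m

26568.03


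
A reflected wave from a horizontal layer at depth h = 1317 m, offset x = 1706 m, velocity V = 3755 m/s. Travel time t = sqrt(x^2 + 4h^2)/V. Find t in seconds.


x^2 + 4h^2 = 1706^2 + 4*1317^2 = 2910436 + 6937956 = 9848392
sqrt(9848392) = 3138.2148
t = 3138.2148 / 3755 = 0.8357 s

0.8357


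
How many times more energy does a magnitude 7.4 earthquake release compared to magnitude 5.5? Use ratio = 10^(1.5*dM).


M2 - M1 = 7.4 - 5.5 = 1.9
1.5 * 1.9 = 2.85
ratio = 10^2.85 = 707.95

707.95


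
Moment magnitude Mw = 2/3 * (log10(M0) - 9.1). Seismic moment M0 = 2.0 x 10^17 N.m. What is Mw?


log10(M0) = log10(2.0 x 10^17) = 17.301
Mw = 2/3 * (17.301 - 9.1)
= 2/3 * 8.201
= 5.47

5.47


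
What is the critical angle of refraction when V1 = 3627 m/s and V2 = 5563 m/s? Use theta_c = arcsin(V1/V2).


V1/V2 = 3627/5563 = 0.651986
theta_c = arcsin(0.651986) = 40.6915 degrees

40.6915


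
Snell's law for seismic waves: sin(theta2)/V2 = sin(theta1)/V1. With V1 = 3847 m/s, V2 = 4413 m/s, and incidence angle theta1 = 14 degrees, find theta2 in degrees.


sin(theta1) = sin(14 deg) = 0.241922
sin(theta2) = V2/V1 * sin(theta1) = 4413/3847 * 0.241922 = 0.277515
theta2 = arcsin(0.277515) = 16.112 degrees

16.112


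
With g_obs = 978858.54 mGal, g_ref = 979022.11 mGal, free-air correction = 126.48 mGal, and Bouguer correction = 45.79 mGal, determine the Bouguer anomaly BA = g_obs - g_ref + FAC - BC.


BA = g_obs - g_ref + FAC - BC
= 978858.54 - 979022.11 + 126.48 - 45.79
= -82.88 mGal

-82.88


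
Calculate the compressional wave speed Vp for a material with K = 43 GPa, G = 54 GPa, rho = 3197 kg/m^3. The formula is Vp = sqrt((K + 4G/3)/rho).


First compute the effective modulus:
K + 4G/3 = 43e9 + 4*54e9/3 = 115000000000.0 Pa
Then divide by density:
115000000000.0 / 3197 = 35971223.0216 Pa/(kg/m^3)
Take the square root:
Vp = sqrt(35971223.0216) = 5997.6 m/s

5997.6


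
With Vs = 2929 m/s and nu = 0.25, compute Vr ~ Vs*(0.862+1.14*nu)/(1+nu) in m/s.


Numerator factor = 0.862 + 1.14*0.25 = 1.147
Denominator = 1 + 0.25 = 1.25
Vr = 2929 * 1.147 / 1.25 = 2687.65 m/s

2687.65


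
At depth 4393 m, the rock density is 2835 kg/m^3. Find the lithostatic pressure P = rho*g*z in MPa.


P = rho * g * z / 1e6
= 2835 * 9.81 * 4393 / 1e6
= 122175260.55 / 1e6
= 122.1753 MPa

122.1753


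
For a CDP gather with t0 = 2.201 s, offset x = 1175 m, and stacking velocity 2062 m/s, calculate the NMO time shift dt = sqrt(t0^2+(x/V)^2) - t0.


x/Vnmo = 1175/2062 = 0.569835
(x/Vnmo)^2 = 0.324712
t0^2 = 4.844401
sqrt(4.844401 + 0.324712) = 2.273568
dt = 2.273568 - 2.201 = 0.072568

0.072568


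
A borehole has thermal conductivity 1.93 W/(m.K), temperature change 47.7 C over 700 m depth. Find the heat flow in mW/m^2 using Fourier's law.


q = k * dT / dz * 1000
= 1.93 * 47.7 / 700 * 1000
= 0.131516 * 1000
= 131.5157 mW/m^2

131.5157


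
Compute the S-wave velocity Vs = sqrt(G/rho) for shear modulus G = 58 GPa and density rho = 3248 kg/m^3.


Convert G to Pa: G = 58e9 Pa
Compute G/rho = 58e9 / 3248 = 17857142.8571
Vs = sqrt(17857142.8571) = 4225.77 m/s

4225.77


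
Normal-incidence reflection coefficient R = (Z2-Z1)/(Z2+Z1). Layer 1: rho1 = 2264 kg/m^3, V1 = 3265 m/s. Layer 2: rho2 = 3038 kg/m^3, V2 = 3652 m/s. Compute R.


Z1 = 2264 * 3265 = 7391960
Z2 = 3038 * 3652 = 11094776
R = (11094776 - 7391960) / (11094776 + 7391960) = 3702816 / 18486736 = 0.2003

0.2003


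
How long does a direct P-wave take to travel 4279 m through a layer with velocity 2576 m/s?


t = x / V
= 4279 / 2576
= 1.6611 s

1.6611


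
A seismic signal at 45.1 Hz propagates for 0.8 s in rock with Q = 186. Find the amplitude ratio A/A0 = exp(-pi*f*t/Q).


pi*f*t/Q = pi*45.1*0.8/186 = 0.609401
A/A0 = exp(-0.609401) = 0.543676

0.543676


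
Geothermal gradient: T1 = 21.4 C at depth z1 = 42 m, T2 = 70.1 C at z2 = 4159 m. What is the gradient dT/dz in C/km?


dT = 70.1 - 21.4 = 48.7 C
dz = 4159 - 42 = 4117 m
gradient = dT/dz * 1000 = 48.7/4117 * 1000 = 11.829 C/km

11.829


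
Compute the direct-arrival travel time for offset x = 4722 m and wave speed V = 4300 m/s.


t = x / V
= 4722 / 4300
= 1.0981 s

1.0981


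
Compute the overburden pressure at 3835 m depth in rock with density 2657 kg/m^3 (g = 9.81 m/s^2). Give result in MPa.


P = rho * g * z / 1e6
= 2657 * 9.81 * 3835 / 1e6
= 99959926.95 / 1e6
= 99.9599 MPa

99.9599


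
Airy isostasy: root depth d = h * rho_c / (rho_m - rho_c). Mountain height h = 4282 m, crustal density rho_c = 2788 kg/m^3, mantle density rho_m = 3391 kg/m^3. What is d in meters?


rho_m - rho_c = 3391 - 2788 = 603
d = 4282 * 2788 / 603
= 11938216 / 603
= 19798.04 m

19798.04


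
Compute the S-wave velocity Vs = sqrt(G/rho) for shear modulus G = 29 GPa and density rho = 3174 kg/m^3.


Convert G to Pa: G = 29e9 Pa
Compute G/rho = 29e9 / 3174 = 9136735.9798
Vs = sqrt(9136735.9798) = 3022.7 m/s

3022.7
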